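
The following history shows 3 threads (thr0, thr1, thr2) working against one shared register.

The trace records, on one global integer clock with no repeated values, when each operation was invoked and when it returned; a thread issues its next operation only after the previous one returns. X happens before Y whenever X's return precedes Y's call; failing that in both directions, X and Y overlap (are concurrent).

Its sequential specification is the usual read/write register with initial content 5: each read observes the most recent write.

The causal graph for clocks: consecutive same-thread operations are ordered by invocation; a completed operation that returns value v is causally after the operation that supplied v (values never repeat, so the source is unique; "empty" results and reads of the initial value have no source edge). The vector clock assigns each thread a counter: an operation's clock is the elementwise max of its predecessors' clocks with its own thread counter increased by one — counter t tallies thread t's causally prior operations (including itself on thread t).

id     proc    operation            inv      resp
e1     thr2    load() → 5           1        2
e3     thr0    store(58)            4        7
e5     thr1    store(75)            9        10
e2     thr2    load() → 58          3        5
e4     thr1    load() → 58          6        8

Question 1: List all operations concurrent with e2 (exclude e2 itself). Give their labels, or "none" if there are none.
overlap test against e2 [3,5]: concurrent iff the interval meets 3..5
e1 [1,2]: before
e3 [4,7]: concurrent
e4 [6,8]: after
e5 [9,10]: after

e3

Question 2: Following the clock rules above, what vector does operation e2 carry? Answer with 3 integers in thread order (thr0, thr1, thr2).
invoked at 1, e1 has no predecessors; its own thr2 bump gives (0, 0, 1)
invoked at 4, e3 has no predecessors; its own thr0 bump gives (1, 0, 0)
from VC(e3)=(1, 0, 0), e4 (invoked 6) maxes components and bumps thr1 → (1, 1, 0)
from VC(e1)=(0, 0, 1), VC(e3)=(1, 0, 0), e2 (invoked 3) maxes components and bumps thr2 → (1, 0, 2)
from VC(e4)=(1, 1, 0), e5 (invoked 9) maxes components and bumps thr1 → (1, 2, 0)
target: VC(e2) = (1, 0, 2)

(1, 0, 2)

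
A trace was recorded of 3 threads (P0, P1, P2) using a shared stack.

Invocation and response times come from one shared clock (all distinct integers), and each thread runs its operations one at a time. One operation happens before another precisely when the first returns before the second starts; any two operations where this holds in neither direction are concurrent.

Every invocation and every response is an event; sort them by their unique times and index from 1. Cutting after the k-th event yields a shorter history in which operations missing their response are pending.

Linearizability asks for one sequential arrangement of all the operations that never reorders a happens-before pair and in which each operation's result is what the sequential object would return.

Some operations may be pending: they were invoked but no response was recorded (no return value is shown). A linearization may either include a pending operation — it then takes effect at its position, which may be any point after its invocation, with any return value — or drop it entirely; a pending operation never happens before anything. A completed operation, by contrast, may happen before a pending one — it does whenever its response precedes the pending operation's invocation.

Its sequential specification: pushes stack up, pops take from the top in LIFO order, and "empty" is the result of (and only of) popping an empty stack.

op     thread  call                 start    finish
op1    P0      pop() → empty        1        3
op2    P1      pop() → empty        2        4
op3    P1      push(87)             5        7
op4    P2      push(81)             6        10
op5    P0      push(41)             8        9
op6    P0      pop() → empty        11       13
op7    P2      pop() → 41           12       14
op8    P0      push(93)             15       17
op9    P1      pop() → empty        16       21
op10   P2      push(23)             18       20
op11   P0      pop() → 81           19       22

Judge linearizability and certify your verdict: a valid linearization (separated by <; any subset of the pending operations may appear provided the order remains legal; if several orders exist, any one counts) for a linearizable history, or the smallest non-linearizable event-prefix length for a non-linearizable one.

not linearizable — minimal violating prefix: 13 events

the violation lands at event 13, op6's response at time 13: events 1..12 linearize, events 1..13 do not
checked exhaustively: 6 real-time-consistent orders of 6 completed operations, zero legal stack replays
completion choices over the 1 pending operation (op7) were checked; none helps
one such order, op1, op2, op3, op4, op5, op6 (pending dropped), breaks at step 6 where op6 pop() → empty is illegal
one such order, op1, op2, op3, op5, op4, op6 (pending dropped), breaks at step 6 where op6 pop() → empty is illegal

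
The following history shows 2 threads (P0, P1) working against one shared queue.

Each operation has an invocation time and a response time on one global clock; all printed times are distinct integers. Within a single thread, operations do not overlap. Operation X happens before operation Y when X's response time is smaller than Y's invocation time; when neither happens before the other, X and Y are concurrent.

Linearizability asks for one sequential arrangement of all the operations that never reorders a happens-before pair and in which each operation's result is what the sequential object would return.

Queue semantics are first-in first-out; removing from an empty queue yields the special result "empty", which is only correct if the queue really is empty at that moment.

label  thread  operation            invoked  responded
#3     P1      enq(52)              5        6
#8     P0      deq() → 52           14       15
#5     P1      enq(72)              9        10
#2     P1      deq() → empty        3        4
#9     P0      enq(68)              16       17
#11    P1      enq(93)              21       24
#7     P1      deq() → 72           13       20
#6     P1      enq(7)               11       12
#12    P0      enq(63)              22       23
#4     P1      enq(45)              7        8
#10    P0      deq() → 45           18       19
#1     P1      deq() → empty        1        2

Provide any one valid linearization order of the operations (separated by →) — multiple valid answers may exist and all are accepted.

#1 → #2 → #3 → #4 → #5 → #6 → #8 → #9 → #10 → #7 → #11 → #12

step 1: #1 deq() → empty — queue <>
step 2: #2 deq() → empty — queue <>
step 3: #3 enq(52) — queue <52>
step 4: #4 enq(45) — queue <52,45>
step 5: #5 enq(72) — queue <52,45,72>
step 6: #6 enq(7) — queue <52,45,72,7>
step 7: #8 deq() → 52 — queue <45,72,7>
step 8: #9 enq(68) — queue <45,72,7,68>
step 9: #10 deq() → 45 — queue <72,7,68>
step 10: #7 deq() → 72 — queue <7,68>
step 11: #11 enq(93) — queue <7,68,93>
step 12: #12 enq(63) — queue <7,68,93,63>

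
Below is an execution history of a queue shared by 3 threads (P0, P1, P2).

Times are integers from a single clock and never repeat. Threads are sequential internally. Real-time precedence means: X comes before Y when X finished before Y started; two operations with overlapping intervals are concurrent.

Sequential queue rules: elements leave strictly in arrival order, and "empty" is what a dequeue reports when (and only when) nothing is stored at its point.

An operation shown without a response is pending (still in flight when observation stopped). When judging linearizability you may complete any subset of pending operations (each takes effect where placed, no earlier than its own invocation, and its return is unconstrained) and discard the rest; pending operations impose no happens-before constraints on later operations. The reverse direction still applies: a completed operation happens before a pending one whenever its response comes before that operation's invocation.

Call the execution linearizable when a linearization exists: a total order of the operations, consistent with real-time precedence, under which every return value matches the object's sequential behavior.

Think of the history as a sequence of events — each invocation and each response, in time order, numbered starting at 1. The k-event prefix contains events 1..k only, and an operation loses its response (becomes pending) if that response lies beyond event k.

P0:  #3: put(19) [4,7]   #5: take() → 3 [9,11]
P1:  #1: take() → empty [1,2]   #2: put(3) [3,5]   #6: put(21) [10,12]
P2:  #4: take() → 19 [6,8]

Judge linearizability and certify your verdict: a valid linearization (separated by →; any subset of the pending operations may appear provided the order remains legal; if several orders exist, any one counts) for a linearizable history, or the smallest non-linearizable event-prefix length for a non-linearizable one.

step 1: #1 take() → empty — queue <>
step 2: #3 put(19) — queue <19>
step 3: #2 put(3) — queue <19,3>
step 4: #4 take() → 19 — queue <3>
step 5: #5 take() → 3 — queue <>
step 6: #6 put(21) — queue <21>

linearizable — witness: #1 → #3 → #2 → #4 → #5 → #6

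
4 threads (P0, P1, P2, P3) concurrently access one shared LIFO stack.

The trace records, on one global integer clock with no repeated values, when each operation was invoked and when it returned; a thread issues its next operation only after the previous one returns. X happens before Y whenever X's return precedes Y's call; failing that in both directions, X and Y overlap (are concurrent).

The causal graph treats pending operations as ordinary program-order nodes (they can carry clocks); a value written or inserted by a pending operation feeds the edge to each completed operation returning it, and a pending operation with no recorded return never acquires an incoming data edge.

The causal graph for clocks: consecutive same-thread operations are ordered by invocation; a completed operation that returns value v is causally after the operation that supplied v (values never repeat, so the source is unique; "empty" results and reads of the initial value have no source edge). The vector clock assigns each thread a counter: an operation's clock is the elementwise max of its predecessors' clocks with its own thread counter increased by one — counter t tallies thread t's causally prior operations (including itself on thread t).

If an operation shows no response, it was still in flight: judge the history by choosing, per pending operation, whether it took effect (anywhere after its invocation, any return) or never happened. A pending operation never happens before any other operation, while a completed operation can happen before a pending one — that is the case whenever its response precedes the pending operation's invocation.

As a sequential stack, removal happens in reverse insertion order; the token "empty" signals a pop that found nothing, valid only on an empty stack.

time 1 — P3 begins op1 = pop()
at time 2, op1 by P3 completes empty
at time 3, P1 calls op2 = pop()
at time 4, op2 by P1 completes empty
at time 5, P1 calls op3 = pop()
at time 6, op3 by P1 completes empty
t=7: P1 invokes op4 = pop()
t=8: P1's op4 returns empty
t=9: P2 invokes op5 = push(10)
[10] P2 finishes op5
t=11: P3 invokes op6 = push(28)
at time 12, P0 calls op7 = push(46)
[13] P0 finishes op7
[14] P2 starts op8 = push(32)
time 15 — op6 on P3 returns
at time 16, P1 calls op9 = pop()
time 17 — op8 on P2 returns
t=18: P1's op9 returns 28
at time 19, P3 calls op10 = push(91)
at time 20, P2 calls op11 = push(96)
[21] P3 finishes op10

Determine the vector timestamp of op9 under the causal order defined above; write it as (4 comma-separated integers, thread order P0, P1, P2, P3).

(0, 4, 0, 2)

op1, invoked 1, has no incoming edges; only P3's bump applies → (0, 0, 0, 1)
op5, invoked 9, has no incoming edges; only P2's bump applies → (0, 0, 1, 0)
op2, invoked 3, has no incoming edges; only P1's bump applies → (0, 1, 0, 0)
op7, invoked 12, has no incoming edges; only P0's bump applies → (1, 0, 0, 0)
VC(op6, invoked at 11): max of VC(op1)=(0, 0, 0, 1), then +1 on thread P3 → (0, 0, 0, 2)
VC(op8, invoked at 14): max of VC(op5)=(0, 0, 1, 0), then +1 on thread P2 → (0, 0, 2, 0)
VC(op3, invoked at 5): max of VC(op2)=(0, 1, 0, 0), then +1 on thread P1 → (0, 2, 0, 0)
VC(op10, invoked at 19): max of VC(op6)=(0, 0, 0, 2), then +1 on thread P3 → (0, 0, 0, 3)
VC(op11, invoked at 20): max of VC(op8)=(0, 0, 2, 0), then +1 on thread P2 → (0, 0, 3, 0)
VC(op4, invoked at 7): max of VC(op3)=(0, 2, 0, 0), then +1 on thread P1 → (0, 3, 0, 0)
VC(op9, invoked at 16): max of VC(op4)=(0, 3, 0, 0), VC(op6)=(0, 0, 0, 2), then +1 on thread P1 → (0, 4, 0, 2)
target: VC(op9) = (0, 4, 0, 2)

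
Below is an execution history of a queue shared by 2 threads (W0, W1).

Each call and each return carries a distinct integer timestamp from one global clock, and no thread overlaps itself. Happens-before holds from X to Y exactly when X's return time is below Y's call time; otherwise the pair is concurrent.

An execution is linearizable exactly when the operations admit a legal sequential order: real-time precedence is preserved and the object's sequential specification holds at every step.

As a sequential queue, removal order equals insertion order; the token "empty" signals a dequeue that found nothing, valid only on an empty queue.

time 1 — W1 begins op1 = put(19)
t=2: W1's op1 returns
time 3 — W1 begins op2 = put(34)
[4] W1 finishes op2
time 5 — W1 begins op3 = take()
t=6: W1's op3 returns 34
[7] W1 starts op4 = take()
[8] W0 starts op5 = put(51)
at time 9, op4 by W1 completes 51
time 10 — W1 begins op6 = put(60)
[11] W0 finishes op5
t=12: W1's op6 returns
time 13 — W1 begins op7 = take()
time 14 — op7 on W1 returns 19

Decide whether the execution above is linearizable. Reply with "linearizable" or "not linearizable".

not linearizable

already the first 6 events (up to op3's response at time 6) admit no linearization; the first 5 still do
exactly one order of the 3 completed ops respects real time; the queue replay fails
e.g. op1, op2, op3: illegal at step 3, since op3 take() → 34 cannot apply there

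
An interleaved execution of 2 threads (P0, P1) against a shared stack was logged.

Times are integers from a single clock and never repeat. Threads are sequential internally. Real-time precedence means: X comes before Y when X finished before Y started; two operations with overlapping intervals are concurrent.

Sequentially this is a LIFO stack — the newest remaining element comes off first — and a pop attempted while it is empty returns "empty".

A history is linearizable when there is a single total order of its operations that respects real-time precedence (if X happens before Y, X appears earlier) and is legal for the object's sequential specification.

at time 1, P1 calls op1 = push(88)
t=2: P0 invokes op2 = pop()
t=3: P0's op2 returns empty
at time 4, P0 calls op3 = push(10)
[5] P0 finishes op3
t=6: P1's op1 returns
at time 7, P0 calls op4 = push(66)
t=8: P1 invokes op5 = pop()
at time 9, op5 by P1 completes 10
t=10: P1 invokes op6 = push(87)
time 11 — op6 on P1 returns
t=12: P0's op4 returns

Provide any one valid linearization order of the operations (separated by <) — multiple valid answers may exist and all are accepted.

step 1: op2 pop() → empty — stack <>
step 2: op1 push(88) — stack <88>
step 3: op3 push(10) — stack <88,10>
step 4: op5 pop() → 10 — stack <88>
step 5: op4 push(66) — stack <88,66>
step 6: op6 push(87) — stack <88,66,87>

op2 < op1 < op3 < op5 < op4 < op6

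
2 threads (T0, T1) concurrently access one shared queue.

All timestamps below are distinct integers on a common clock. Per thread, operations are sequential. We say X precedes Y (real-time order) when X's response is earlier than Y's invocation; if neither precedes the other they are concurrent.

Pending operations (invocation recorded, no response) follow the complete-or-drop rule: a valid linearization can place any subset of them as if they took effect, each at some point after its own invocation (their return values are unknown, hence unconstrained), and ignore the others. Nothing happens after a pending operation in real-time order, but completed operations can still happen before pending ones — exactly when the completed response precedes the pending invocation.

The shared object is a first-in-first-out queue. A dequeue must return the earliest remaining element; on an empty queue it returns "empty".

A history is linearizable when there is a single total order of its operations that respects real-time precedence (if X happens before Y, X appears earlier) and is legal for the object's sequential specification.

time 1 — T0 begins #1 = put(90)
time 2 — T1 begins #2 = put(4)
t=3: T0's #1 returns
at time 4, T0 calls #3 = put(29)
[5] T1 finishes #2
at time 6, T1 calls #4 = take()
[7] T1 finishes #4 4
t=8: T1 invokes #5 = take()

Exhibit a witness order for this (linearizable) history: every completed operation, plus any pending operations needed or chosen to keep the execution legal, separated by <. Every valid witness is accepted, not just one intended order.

#2 < #1 < #3 < #4

step 1: #2 put(4) — queue <4>
step 2: #1 put(90) — queue <4,90>
step 3: #3 put(29) (pending, included) — queue <4,90,29>
step 4: #4 take() → 4 — queue <90,29>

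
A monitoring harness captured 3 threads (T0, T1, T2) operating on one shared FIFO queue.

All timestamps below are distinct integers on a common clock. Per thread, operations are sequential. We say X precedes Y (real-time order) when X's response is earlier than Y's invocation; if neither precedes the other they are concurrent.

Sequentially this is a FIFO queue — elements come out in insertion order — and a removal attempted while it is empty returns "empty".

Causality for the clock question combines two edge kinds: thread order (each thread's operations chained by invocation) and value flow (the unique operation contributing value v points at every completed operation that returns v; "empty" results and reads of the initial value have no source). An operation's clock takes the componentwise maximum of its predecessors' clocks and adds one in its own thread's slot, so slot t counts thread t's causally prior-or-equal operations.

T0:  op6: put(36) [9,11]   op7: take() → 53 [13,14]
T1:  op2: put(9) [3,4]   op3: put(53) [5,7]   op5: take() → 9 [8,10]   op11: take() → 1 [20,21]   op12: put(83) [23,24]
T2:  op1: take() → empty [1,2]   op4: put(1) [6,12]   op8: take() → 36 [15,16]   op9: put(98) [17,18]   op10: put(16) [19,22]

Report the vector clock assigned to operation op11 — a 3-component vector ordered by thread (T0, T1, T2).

VC(op1, invoked at 1): no causal predecessors; +1 on T2 → (0, 0, 1)
VC(op2, invoked at 3): no causal predecessors; +1 on T1 → (0, 1, 0)
VC(op6, invoked at 9): no causal predecessors; +1 on T0 → (1, 0, 0)
invoked at 6, op4 merges VC(op1)=(0, 0, 1) and bumps T2's slot → (0, 0, 2)
invoked at 5, op3 merges VC(op2)=(0, 1, 0) and bumps T1's slot → (0, 2, 0)
invoked at 8, op5 merges VC(op2)=(0, 1, 0), VC(op3)=(0, 2, 0) and bumps T1's slot → (0, 3, 0)
invoked at 15, op8 merges VC(op4)=(0, 0, 2), VC(op6)=(1, 0, 0) and bumps T2's slot → (1, 0, 3)
invoked at 13, op7 merges VC(op3)=(0, 2, 0), VC(op6)=(1, 0, 0) and bumps T0's slot → (2, 2, 0)
invoked at 17, op9 merges VC(op8)=(1, 0, 3) and bumps T2's slot → (1, 0, 4)
invoked at 20, op11 merges VC(op4)=(0, 0, 2), VC(op5)=(0, 3, 0) and bumps T1's slot → (0, 4, 2)
invoked at 19, op10 merges VC(op9)=(1, 0, 4) and bumps T2's slot → (1, 0, 5)
invoked at 23, op12 merges VC(op11)=(0, 4, 2) and bumps T1's slot → (0, 5, 2)
target: VC(op11) = (0, 4, 2)

(0, 4, 2)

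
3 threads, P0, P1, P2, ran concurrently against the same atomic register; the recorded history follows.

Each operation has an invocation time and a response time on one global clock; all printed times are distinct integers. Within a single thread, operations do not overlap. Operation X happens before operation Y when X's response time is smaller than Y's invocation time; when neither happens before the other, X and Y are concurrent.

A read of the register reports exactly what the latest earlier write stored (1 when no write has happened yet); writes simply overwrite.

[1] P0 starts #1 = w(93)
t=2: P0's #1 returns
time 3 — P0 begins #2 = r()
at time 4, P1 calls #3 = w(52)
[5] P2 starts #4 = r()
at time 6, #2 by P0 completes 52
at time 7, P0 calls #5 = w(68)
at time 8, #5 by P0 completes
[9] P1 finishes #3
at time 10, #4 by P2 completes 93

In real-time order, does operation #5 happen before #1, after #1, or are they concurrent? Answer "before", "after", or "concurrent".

#5 spans [7,8], #1 spans [1,2]
resp(#1)=2 < inv(#5)=7

after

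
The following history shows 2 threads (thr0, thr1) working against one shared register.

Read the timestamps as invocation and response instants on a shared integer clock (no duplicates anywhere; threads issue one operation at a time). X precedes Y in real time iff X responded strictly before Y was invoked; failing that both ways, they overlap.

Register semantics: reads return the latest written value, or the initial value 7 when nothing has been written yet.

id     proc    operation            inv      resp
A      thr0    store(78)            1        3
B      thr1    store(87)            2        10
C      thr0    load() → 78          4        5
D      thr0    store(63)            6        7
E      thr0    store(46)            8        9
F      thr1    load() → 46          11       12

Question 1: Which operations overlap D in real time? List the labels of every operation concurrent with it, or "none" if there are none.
overlap test against D [6,7]: concurrent iff the interval meets 6..7
A [1,3]: before
B [2,10]: concurrent
C [4,5]: before
E [8,9]: after
F [11,12]: after

B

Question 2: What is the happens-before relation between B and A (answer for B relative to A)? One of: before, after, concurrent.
B spans [2,10], A spans [1,3]
the intervals overlap in both directions

concurrent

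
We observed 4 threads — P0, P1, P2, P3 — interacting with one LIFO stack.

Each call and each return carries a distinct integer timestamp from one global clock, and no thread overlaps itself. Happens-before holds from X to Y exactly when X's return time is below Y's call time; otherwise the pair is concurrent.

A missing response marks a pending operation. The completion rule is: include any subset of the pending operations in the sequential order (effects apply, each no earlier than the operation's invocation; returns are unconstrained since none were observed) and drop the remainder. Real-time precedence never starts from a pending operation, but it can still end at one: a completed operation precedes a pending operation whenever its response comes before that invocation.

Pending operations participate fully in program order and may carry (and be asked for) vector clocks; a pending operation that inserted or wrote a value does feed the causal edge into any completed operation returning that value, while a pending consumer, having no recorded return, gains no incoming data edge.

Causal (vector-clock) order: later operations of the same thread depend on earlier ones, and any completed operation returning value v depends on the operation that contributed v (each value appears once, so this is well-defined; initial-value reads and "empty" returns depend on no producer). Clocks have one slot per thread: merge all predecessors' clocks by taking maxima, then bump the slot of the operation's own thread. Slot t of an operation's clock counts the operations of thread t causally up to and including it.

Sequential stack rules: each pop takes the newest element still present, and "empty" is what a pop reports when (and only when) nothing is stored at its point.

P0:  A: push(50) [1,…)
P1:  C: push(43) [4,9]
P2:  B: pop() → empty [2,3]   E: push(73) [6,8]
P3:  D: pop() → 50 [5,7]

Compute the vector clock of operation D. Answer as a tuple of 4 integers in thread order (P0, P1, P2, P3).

no predecessors for B (invoked 2): P2 increments from zero → (0, 0, 1, 0)
no predecessors for C (invoked 4): P1 increments from zero → (0, 1, 0, 0)
no predecessors for A (invoked 1): P0 increments from zero → (1, 0, 0, 0)
E, invoked 6, takes VC(B)=(0, 0, 1, 0) under max, adds 1 for P2 → (0, 0, 2, 0)
D, invoked 5, takes VC(A)=(1, 0, 0, 0) under max, adds 1 for P3 → (1, 0, 0, 1)
target: VC(D) = (1, 0, 0, 1)

(1, 0, 0, 1)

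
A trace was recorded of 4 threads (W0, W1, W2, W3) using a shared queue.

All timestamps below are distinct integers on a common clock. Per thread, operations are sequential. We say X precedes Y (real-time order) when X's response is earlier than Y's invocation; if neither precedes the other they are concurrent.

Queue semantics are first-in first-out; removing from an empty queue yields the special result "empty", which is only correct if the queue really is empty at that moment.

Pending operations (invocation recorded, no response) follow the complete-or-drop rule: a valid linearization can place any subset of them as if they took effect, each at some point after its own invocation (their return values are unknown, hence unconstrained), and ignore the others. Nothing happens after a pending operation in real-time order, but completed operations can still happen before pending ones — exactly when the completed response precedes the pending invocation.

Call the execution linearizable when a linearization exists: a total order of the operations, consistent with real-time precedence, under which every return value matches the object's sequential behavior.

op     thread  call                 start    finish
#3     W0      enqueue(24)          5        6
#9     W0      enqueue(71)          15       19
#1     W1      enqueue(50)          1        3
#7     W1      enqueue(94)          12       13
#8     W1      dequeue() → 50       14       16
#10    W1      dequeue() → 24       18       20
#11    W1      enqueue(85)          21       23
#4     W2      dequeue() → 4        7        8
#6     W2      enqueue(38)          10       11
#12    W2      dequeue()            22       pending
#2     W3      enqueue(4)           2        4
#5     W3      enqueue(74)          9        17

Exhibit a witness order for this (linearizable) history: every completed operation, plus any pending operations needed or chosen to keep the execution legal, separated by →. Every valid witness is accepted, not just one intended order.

#2 → #1 → #3 → #4 → #5 → #6 → #7 → #8 → #9 → #10 → #11

step 1: #2 enqueue(4) — queue <4>
step 2: #1 enqueue(50) — queue <4,50>
step 3: #3 enqueue(24) — queue <4,50,24>
step 4: #4 dequeue() → 4 — queue <50,24>
step 5: #5 enqueue(74) — queue <50,24,74>
step 6: #6 enqueue(38) — queue <50,24,74,38>
step 7: #7 enqueue(94) — queue <50,24,74,38,94>
step 8: #8 dequeue() → 50 — queue <24,74,38,94>
step 9: #9 enqueue(71) — queue <24,74,38,94,71>
step 10: #10 dequeue() → 24 — queue <74,38,94,71>
step 11: #11 enqueue(85) — queue <74,38,94,71,85>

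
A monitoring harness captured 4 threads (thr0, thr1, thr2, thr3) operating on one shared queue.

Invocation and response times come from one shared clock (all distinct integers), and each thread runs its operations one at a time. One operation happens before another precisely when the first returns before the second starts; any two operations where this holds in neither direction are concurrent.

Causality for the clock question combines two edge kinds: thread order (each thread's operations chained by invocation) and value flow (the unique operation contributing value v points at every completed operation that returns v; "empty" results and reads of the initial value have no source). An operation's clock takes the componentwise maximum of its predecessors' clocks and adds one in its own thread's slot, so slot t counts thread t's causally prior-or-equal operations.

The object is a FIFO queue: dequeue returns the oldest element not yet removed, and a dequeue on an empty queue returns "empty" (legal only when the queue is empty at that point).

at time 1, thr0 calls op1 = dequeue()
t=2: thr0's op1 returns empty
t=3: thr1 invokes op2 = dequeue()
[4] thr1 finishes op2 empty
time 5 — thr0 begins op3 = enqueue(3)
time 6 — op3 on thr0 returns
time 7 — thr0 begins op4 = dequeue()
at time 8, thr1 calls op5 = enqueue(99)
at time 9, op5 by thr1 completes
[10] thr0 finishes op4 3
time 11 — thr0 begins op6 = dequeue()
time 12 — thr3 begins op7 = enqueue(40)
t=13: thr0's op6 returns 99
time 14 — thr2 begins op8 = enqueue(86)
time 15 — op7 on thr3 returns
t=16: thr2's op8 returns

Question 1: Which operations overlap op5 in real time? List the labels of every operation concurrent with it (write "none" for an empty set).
Answer: op4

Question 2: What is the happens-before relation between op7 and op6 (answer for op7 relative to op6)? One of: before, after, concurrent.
Answer: concurrent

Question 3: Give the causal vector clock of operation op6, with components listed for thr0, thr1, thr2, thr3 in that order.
Answer: (4, 2, 0, 0)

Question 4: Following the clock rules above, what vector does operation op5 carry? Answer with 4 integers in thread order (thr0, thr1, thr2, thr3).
Answer: (0, 2, 0, 0)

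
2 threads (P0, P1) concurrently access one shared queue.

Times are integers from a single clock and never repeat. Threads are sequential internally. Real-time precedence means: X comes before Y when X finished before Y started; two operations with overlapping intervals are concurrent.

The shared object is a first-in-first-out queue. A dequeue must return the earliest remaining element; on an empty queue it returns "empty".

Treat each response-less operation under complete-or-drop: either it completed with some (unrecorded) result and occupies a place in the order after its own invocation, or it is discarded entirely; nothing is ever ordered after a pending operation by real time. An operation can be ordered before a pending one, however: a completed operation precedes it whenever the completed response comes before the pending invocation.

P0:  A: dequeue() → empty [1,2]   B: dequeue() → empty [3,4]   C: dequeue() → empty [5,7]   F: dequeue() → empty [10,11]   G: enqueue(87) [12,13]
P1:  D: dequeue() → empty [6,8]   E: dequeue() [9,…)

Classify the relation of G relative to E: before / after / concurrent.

G spans [12,13], E spans [9,…)
the intervals overlap in both directions

concurrent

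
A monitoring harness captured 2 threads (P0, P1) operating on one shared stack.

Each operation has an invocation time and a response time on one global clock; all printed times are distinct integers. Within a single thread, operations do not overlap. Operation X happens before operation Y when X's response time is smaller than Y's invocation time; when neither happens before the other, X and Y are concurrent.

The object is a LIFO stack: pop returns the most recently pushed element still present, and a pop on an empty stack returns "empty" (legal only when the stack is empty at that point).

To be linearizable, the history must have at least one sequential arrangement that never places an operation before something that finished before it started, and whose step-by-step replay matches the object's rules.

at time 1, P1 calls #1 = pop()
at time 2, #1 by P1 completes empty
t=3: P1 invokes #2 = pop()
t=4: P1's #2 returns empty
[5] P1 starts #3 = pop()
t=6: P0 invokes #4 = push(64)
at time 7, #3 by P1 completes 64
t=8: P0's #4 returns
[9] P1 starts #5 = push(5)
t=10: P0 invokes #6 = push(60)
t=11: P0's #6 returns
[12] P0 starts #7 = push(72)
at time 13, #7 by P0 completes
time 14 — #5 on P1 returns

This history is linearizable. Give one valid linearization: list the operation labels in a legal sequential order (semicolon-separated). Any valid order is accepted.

#1; #2; #4; #3; #5; #6; #7

after step 1 (#1 pop() → empty): stack <>
after step 2 (#2 pop() → empty): stack <>
after step 3 (#4 push(64)): stack <64>
after step 4 (#3 pop() → 64): stack <>
after step 5 (#5 push(5)): stack <5>
after step 6 (#6 push(60)): stack <5,60>
after step 7 (#7 push(72)): stack <5,60,72>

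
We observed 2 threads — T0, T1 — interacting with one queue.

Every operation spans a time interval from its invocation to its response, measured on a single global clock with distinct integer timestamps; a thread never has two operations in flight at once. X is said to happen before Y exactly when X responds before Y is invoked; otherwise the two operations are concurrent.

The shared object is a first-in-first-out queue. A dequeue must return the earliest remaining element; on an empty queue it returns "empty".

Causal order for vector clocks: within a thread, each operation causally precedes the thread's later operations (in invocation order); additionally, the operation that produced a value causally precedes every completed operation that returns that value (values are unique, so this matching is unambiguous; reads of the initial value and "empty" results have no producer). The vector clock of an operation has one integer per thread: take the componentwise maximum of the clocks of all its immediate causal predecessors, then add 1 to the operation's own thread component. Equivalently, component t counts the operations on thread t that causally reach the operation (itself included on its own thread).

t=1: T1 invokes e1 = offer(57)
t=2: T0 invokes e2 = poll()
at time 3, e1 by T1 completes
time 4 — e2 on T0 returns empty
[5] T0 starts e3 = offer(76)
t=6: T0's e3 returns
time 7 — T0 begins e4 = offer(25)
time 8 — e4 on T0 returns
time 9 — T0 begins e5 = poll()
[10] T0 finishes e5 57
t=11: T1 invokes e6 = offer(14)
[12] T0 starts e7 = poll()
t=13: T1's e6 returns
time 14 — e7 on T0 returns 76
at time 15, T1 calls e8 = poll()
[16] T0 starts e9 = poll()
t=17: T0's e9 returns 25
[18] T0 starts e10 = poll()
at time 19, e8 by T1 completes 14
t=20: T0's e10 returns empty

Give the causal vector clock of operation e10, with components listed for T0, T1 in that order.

invoked at 1, e1 has no predecessors; its own T1 bump gives (0, 1)
invoked at 2, e2 has no predecessors; its own T0 bump gives (1, 0)
from VC(e1)=(0, 1), e6 (invoked 11) maxes components and bumps T1 → (0, 2)
from VC(e2)=(1, 0), e3 (invoked 5) maxes components and bumps T0 → (2, 0)
from VC(e6)=(0, 2), e8 (invoked 15) maxes components and bumps T1 → (0, 3)
from VC(e3)=(2, 0), e4 (invoked 7) maxes components and bumps T0 → (3, 0)
from VC(e1)=(0, 1), VC(e4)=(3, 0), e5 (invoked 9) maxes components and bumps T0 → (4, 1)
from VC(e3)=(2, 0), VC(e5)=(4, 1), e7 (invoked 12) maxes components and bumps T0 → (5, 1)
from VC(e4)=(3, 0), VC(e7)=(5, 1), e9 (invoked 16) maxes components and bumps T0 → (6, 1)
from VC(e9)=(6, 1), e10 (invoked 18) maxes components and bumps T0 → (7, 1)
target: VC(e10) = (7, 1)

(7, 1)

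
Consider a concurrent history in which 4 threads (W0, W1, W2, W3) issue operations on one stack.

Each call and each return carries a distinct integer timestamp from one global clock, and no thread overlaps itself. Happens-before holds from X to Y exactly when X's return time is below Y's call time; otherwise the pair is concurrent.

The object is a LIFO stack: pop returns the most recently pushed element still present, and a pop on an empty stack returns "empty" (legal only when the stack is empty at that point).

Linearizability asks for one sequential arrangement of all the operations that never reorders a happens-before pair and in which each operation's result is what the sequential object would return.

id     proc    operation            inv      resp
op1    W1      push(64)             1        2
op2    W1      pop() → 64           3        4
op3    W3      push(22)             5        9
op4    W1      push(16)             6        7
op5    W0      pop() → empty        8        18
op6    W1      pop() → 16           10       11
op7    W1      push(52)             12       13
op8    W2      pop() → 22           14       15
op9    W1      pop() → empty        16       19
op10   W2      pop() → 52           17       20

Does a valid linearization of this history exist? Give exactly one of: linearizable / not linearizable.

not linearizable

already the first 18 events (up to op5's response at time 18) admit no linearization; the first 17 still do
the 8 completed operations admit 9 real-time orders; each fails the stack replay
every completion of the 2 pending operations (op9, op10) was checked; none linearizes
for example op1, op2, op3, op4, op5, op6, op7, op8 (pending dropped) fails at step 5: op5 pop() → empty is not legal there
for example op1, op2, op3, op4, op6, op5, op7, op8 (pending dropped) fails at step 6: op5 pop() → empty is not legal there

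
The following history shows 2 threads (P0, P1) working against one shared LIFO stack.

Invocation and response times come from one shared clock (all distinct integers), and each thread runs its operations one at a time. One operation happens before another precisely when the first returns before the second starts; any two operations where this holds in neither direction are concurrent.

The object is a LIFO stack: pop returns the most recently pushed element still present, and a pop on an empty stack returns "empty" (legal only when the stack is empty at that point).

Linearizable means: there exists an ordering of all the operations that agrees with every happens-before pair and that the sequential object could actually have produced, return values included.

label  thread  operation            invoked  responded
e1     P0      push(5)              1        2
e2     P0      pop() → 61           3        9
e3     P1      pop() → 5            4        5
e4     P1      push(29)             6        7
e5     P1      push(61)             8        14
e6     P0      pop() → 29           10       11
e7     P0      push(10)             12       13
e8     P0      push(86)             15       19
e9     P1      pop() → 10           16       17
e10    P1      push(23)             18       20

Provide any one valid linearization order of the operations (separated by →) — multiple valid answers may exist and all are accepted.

step 1: e1 push(5) — stack <5>
step 2: e3 pop() → 5 — stack <>
step 3: e4 push(29) — stack <29>
step 4: e5 push(61) — stack <29,61>
step 5: e2 pop() → 61 — stack <29>
step 6: e6 pop() → 29 — stack <>
step 7: e7 push(10) — stack <10>
step 8: e9 pop() → 10 — stack <>
step 9: e8 push(86) — stack <86>
step 10: e10 push(23) — stack <86,23>

e1 → e3 → e4 → e5 → e2 → e6 → e7 → e9 → e8 → e10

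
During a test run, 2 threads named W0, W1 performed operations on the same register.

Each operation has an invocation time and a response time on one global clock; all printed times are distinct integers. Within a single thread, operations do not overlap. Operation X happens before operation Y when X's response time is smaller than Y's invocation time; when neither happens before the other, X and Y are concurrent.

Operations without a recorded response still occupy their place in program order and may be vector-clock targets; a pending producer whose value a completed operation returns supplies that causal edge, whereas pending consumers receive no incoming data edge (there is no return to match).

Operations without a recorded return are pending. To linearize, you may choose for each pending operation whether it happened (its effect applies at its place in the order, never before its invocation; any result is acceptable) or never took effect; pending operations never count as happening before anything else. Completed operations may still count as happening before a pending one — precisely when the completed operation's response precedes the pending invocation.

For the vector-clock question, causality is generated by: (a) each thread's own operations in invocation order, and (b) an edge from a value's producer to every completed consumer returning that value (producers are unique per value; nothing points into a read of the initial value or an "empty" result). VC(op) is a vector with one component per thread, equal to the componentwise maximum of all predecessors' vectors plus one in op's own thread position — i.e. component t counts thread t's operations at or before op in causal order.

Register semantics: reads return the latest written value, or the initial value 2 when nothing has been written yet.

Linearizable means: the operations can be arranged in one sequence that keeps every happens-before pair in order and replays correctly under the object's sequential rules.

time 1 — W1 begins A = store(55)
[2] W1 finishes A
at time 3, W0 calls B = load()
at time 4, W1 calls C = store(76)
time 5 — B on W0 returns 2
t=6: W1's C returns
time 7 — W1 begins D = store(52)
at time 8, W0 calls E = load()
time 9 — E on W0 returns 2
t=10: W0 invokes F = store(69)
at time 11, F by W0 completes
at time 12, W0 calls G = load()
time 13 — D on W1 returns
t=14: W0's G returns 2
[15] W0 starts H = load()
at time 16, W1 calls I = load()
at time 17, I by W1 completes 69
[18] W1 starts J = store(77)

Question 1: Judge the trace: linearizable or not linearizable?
not linearizable

through event 4 a valid linearization exists; event 5 (B responding at time 5) ends that
the sole real-time-consistent order of 2 completed operations fails the register replay
completion choices over the 1 pending operation (C) were checked; none helps
take A, B (pending dropped): step 2 already fails, because B load() → 2 cannot occur there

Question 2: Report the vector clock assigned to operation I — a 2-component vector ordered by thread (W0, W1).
(3, 4)

no predecessors for A (invoked 1): W1 increments from zero → (0, 1)
no predecessors for B (invoked 3): W0 increments from zero → (1, 0)
VC(C, invoked at 4): max of VC(A)=(0, 1), then +1 on thread W1 → (0, 2)
VC(E, invoked at 8): max of VC(B)=(1, 0), then +1 on thread W0 → (2, 0)
VC(D, invoked at 7): max of VC(C)=(0, 2), then +1 on thread W1 → (0, 3)
VC(F, invoked at 10): max of VC(E)=(2, 0), then +1 on thread W0 → (3, 0)
VC(G, invoked at 12): max of VC(F)=(3, 0), then +1 on thread W0 → (4, 0)
VC(H, invoked at 15): max of VC(G)=(4, 0), then +1 on thread W0 → (5, 0)
VC(I, invoked at 16): max of VC(D)=(0, 3), VC(F)=(3, 0), then +1 on thread W1 → (3, 4)
VC(J, invoked at 18): max of VC(I)=(3, 4), then +1 on thread W1 → (3, 5)
target: VC(I) = (3, 4)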